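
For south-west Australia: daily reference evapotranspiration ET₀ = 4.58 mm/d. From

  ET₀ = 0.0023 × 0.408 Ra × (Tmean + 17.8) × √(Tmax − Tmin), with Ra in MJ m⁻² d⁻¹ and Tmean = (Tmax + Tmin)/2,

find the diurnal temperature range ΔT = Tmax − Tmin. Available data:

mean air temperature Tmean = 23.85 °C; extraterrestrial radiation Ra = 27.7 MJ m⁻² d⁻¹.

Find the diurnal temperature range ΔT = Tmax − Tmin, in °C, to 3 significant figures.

17.9 °C

√ΔT = ET₀ / [0.0023 × 0.408 × Ra × (Tmean+17.8)] = 4.58 / (0.0023 × 11.3016 × 41.65) = 4.2304
ΔT = 4.2304² = 17.896 °C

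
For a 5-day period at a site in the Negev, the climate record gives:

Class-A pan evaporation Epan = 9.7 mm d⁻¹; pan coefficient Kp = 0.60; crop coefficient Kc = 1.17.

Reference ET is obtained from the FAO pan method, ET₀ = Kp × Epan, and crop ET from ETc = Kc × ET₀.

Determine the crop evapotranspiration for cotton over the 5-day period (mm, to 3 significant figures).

ET₀ = 0.60 × 9.7 = 5.8200 mm/d
ETc = Kc × ET₀ = 1.17 × 5.8200 = 6.8094 mm/d
Over 5 days: 6.8094 × 5 = 34.047 mm

34.0 mm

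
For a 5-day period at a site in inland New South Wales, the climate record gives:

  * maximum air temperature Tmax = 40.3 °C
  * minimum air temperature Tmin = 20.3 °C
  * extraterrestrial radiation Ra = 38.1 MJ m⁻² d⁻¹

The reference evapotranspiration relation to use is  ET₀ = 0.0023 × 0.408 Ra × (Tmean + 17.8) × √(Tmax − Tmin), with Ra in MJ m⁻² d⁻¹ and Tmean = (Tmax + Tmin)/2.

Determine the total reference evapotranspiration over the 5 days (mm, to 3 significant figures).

Tmean = (40.3 + 20.3)/2 = 30.30 °C
0.408 Ra = 0.408 × 38.1 = 15.5448 mm/d equivalent
ET₀ = 0.0023 × 15.5448 × (30.30 + 17.8) × √20.0 = 0.0023 × 15.5448 × 48.10 × 4.4721 = 7.6908 mm/d
Over 5 days: 7.6908 × 5 = 38.454 mm

38.5 mm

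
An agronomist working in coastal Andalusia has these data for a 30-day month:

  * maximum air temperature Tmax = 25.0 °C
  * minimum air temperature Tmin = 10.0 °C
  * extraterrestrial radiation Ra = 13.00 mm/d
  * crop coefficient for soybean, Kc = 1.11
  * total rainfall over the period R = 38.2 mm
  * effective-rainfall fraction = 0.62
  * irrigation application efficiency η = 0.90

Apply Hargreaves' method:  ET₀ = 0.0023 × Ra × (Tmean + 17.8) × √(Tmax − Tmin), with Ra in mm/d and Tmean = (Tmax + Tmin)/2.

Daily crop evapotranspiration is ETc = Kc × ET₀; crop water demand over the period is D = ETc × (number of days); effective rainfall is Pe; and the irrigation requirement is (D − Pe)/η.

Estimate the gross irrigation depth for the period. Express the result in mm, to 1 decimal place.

124.9 mm

Tmean = (25.0 + 10.0)/2 = 17.50 °C
ET₀ = 0.0023 × 13.00 × (17.50 + 17.8) × √15.0 = 0.0023 × 13.00 × 35.30 × 3.8730 = 4.0878 mm/d
ETc = Kc × ET₀ = 1.11 × 4.0878 = 4.5375 mm/d
Crop demand D = ETc × 30 d = 4.5375 × 30 = 136.125 mm
Pe = 0.62 × 38.2 = 23.684 mm
D − Pe = 136.125 − 23.684 = 112.441 mm
Gross irrigation = 112.441 / 0.90 = 124.934 mm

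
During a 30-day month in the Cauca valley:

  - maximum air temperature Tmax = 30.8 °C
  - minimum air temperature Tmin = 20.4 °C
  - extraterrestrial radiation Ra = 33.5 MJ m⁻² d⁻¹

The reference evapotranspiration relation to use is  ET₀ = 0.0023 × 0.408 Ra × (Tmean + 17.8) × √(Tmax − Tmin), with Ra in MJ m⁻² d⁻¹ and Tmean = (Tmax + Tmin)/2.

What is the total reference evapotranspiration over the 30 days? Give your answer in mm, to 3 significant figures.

Tmean = (30.8 + 20.4)/2 = 25.60 °C
0.408 Ra = 0.408 × 33.5 = 13.6680 mm/d equivalent
ET₀ = 0.0023 × 13.6680 × (25.60 + 17.8) × √10.4 = 0.0023 × 13.6680 × 43.40 × 3.2249 = 4.3999 mm/d
Over 30 days: 4.3999 × 30 = 131.997 mm

132 mm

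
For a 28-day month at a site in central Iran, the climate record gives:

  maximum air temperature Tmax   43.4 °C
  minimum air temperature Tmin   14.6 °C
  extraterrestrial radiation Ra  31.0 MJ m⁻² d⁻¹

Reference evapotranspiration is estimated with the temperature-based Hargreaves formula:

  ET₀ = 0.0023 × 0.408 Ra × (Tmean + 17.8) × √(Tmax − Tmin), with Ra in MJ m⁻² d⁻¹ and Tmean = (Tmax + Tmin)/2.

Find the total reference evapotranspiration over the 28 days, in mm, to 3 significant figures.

205 mm

Tmean = (43.4 + 14.6)/2 = 29.00 °C
0.408 Ra = 0.408 × 31.0 = 12.6480 mm/d equivalent
ET₀ = 0.0023 × 12.6480 × (29.00 + 17.8) × √28.8 = 0.0023 × 12.6480 × 46.80 × 5.3666 = 7.3063 mm/d
Over 28 days: 7.3063 × 28 = 204.576 mm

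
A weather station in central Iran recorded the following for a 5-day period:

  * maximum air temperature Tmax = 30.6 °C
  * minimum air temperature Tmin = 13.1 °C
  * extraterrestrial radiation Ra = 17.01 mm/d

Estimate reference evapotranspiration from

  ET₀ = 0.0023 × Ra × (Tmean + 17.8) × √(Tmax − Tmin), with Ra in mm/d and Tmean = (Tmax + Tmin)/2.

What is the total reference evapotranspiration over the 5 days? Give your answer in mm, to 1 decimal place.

32.4 mm

Tmean = (30.6 + 13.1)/2 = 21.85 °C
ET₀ = 0.0023 × 17.01 × (21.85 + 17.8) × √17.5 = 0.0023 × 17.01 × 39.65 × 4.1833 = 6.4892 mm/d
Over 5 days: 6.4892 × 5 = 32.446 mm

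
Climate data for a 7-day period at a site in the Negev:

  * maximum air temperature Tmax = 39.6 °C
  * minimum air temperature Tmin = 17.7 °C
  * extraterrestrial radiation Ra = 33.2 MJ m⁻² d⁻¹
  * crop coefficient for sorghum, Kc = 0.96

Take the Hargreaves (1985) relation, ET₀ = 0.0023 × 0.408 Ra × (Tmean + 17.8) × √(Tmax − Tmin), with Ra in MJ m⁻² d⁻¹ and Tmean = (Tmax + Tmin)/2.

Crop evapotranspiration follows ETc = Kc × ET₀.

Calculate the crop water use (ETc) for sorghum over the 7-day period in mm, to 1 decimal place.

Tmean = (39.6 + 17.7)/2 = 28.65 °C
0.408 Ra = 0.408 × 33.2 = 13.5456 mm/d equivalent
ET₀ = 0.0023 × 13.5456 × (28.65 + 17.8) × √21.9 = 0.0023 × 13.5456 × 46.45 × 4.6797 = 6.7722 mm/d
ETc = Kc × ET₀ = 0.96 × 6.7722 = 6.5013 mm/d
Over 7 days: 6.5013 × 7 = 45.509 mm

45.5 mm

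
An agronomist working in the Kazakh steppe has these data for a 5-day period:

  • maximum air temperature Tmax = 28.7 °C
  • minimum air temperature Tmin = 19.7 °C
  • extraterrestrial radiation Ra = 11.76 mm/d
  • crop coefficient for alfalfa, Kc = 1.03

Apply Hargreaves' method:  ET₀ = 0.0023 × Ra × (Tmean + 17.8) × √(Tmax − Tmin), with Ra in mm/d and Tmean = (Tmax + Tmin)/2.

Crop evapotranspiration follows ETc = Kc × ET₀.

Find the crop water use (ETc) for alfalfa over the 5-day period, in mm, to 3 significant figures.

Tmean = (28.7 + 19.7)/2 = 24.20 °C
ET₀ = 0.0023 × 11.76 × (24.20 + 17.8) × √9.0 = 0.0023 × 11.76 × 42.00 × 3.0000 = 3.4080 mm/d
ETc = Kc × ET₀ = 1.03 × 3.4080 = 3.5102 mm/d
Over 5 days: 3.5102 × 5 = 17.551 mm

17.6 mm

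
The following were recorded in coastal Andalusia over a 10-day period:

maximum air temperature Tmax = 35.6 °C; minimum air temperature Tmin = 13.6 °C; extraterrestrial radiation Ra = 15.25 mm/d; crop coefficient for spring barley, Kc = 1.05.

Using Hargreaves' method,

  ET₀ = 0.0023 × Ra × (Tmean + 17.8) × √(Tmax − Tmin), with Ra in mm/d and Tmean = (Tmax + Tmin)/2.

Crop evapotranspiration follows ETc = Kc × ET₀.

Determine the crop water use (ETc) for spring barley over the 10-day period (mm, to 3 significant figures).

73.2 mm

Tmean = (35.6 + 13.6)/2 = 24.60 °C
ET₀ = 0.0023 × 15.25 × (24.60 + 17.8) × √22.0 = 0.0023 × 15.25 × 42.40 × 4.6904 = 6.9755 mm/d
ETc = Kc × ET₀ = 1.05 × 6.9755 = 7.3243 mm/d
Over 10 days: 7.3243 × 10 = 73.243 mm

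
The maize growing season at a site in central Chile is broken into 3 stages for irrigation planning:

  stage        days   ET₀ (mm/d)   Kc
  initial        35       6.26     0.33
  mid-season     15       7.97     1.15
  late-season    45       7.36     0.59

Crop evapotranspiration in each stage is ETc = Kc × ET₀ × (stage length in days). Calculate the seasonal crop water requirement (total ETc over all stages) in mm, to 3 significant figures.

405 mm

initial: 0.33 × 6.26 × 35 = 72.30 mm
mid-season: 1.15 × 7.97 × 15 = 137.48 mm
late-season: 0.59 × 7.36 × 45 = 195.41 mm
Seasonal total = 405.19 mm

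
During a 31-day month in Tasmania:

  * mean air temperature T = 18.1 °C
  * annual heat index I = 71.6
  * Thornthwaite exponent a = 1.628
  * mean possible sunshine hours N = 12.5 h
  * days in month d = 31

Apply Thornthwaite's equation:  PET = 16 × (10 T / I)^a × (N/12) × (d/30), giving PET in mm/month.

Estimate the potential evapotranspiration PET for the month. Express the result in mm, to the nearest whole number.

10T/I = 10 × 18.1 / 71.6 = 2.5279
(10T/I)^a = 2.5279^1.628 = 4.5258
Uncorrected PET = 16 × 4.5258 = 72.413 mm
Correction = (N/12)(d/30) = (12.5/12)(31/30) = 1.0764
PET = 72.413 × 1.0764 = 77.945 mm/month

78 mm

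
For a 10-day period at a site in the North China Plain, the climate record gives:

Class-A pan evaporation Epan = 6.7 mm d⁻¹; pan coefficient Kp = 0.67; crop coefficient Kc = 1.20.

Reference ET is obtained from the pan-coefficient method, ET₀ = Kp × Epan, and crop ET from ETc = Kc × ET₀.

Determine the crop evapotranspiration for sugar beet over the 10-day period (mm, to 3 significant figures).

ET₀ = 0.67 × 6.7 = 4.4890 mm/d
ETc = Kc × ET₀ = 1.20 × 4.4890 = 5.3868 mm/d
Over 10 days: 5.3868 × 10 = 53.868 mm

53.9 mm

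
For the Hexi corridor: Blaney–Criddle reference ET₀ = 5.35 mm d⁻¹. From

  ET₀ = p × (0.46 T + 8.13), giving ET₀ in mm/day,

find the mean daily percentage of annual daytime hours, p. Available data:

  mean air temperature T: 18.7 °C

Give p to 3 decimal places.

0.320

p = ET₀ / (0.46 T + 8.13) = 5.35 / (0.46 × 18.7 + 8.13) = 5.35 / 16.732 = 0.3197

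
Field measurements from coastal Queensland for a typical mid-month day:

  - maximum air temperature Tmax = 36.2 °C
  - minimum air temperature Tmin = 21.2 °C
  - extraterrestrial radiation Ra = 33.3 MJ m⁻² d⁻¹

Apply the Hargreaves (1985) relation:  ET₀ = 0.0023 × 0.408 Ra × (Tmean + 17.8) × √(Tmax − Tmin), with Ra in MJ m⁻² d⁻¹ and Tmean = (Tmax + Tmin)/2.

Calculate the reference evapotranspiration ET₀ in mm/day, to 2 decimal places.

5.63 mm/day

Tmean = (36.2 + 21.2)/2 = 28.70 °C
0.408 Ra = 0.408 × 33.3 = 13.5864 mm/d equivalent
ET₀ = 0.0023 × 13.5864 × (28.70 + 17.8) × √15.0 = 0.0023 × 13.5864 × 46.50 × 3.8730 = 5.6277 mm/d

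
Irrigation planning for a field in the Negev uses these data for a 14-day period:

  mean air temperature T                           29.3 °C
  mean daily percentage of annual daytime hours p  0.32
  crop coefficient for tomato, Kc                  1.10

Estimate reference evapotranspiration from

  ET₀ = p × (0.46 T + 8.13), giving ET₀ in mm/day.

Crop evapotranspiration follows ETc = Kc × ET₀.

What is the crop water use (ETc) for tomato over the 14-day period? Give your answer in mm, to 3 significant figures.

ET₀ = 0.32 × (0.46 × 29.3 + 8.13) = 0.32 × 21.608 = 6.9146 mm/d
ETc = Kc × ET₀ = 1.10 × 6.9146 = 7.6061 mm/d
Over 14 days: 7.6061 × 14 = 106.485 mm

106 mm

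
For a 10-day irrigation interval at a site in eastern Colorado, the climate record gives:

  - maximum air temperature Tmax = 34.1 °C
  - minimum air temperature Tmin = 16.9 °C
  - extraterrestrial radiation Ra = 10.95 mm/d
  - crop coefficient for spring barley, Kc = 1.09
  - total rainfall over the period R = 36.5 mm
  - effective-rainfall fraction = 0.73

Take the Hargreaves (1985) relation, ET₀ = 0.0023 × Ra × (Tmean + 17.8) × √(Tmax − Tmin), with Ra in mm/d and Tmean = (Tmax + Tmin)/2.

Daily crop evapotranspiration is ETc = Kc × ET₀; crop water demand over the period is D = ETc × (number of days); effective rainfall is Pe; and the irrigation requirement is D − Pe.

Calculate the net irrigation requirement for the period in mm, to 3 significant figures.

22.7 mm

Tmean = (34.1 + 16.9)/2 = 25.50 °C
ET₀ = 0.0023 × 10.95 × (25.50 + 17.8) × √17.2 = 0.0023 × 10.95 × 43.30 × 4.1473 = 4.5227 mm/d
ETc = Kc × ET₀ = 1.09 × 4.5227 = 4.9297 mm/d
Crop demand D = ETc × 10 d = 4.9297 × 10 = 49.297 mm
Pe = 0.73 × 36.5 = 26.645 mm
D − Pe = 49.297 − 26.645 = 22.652 mm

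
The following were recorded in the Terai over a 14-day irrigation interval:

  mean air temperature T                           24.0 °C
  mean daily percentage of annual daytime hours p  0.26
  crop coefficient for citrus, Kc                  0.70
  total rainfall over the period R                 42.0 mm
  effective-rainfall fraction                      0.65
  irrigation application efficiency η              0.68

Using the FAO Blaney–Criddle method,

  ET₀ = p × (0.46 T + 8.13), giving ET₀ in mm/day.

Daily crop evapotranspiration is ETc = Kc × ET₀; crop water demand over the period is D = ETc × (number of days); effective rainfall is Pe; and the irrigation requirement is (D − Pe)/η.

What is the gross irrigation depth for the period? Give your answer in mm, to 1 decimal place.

31.7 mm

ET₀ = 0.26 × (0.46 × 24.0 + 8.13) = 0.26 × 19.170 = 4.9842 mm/d
ETc = Kc × ET₀ = 0.70 × 4.9842 = 3.4889 mm/d
Crop demand D = ETc × 14 d = 3.4889 × 14 = 48.845 mm
Pe = 0.65 × 42.0 = 27.300 mm
D − Pe = 48.845 − 27.300 = 21.545 mm
Gross irrigation = 21.545 / 0.68 = 31.684 mm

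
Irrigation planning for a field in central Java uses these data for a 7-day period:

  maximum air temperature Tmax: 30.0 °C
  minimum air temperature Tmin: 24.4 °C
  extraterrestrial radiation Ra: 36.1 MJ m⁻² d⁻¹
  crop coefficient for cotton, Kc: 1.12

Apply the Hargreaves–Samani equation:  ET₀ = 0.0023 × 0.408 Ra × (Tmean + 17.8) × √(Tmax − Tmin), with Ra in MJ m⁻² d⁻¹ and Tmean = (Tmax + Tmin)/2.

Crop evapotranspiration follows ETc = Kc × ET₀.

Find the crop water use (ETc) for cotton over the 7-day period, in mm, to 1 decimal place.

Tmean = (30.0 + 24.4)/2 = 27.20 °C
0.408 Ra = 0.408 × 36.1 = 14.7288 mm/d equivalent
ET₀ = 0.0023 × 14.7288 × (27.20 + 17.8) × √5.6 = 0.0023 × 14.7288 × 45.00 × 2.3664 = 3.6074 mm/d
ETc = Kc × ET₀ = 1.12 × 3.6074 = 4.0403 mm/d
Over 7 days: 4.0403 × 7 = 28.282 mm

28.3 mm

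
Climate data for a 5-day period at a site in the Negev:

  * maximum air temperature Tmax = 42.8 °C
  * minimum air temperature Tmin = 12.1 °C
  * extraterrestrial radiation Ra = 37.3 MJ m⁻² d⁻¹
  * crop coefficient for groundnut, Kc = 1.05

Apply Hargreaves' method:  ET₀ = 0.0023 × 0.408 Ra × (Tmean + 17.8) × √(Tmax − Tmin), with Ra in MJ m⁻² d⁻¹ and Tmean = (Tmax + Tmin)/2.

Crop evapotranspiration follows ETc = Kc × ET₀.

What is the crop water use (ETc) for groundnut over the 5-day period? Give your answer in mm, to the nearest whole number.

46 mm

Tmean = (42.8 + 12.1)/2 = 27.45 °C
0.408 Ra = 0.408 × 37.3 = 15.2184 mm/d equivalent
ET₀ = 0.0023 × 15.2184 × (27.45 + 17.8) × √30.7 = 0.0023 × 15.2184 × 45.25 × 5.5408 = 8.7758 mm/d
ETc = Kc × ET₀ = 1.05 × 8.7758 = 9.2146 mm/d
Over 5 days: 9.2146 × 5 = 46.073 mm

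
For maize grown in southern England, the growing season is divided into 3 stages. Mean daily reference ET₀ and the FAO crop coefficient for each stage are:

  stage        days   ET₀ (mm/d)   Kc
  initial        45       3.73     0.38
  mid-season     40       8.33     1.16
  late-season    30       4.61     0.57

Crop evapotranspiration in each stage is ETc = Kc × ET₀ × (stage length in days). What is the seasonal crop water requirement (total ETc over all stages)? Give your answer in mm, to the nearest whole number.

529 mm

initial: 0.38 × 3.73 × 45 = 63.78 mm
mid-season: 1.16 × 8.33 × 40 = 386.51 mm
late-season: 0.57 × 4.61 × 30 = 78.83 mm
Seasonal total = 529.12 mm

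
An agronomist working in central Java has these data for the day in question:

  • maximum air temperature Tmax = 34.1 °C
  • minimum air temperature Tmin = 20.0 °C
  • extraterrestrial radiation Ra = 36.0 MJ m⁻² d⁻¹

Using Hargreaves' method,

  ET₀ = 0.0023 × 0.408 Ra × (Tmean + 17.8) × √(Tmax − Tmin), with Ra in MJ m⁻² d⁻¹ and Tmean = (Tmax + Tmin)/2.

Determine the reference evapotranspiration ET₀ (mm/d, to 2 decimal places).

5.69 mm/d

Tmean = (34.1 + 20.0)/2 = 27.05 °C
0.408 Ra = 0.408 × 36.0 = 14.6880 mm/d equivalent
ET₀ = 0.0023 × 14.6880 × (27.05 + 17.8) × √14.1 = 0.0023 × 14.6880 × 44.85 × 3.7550 = 5.6894 mm/d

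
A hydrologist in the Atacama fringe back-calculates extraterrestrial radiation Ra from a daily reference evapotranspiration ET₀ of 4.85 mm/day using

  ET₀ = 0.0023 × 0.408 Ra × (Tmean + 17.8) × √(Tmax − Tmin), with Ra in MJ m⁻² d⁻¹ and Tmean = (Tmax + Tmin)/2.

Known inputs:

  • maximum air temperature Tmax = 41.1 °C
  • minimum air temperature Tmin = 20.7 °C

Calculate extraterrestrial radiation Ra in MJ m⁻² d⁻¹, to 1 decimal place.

Tmean = (41.1+20.7)/2 = 30.90 °C; ΔT = 20.4
Ra = ET₀ / [0.0023 × 0.408 × (Tmean+17.8) × √ΔT]
   = 4.85 / (0.0023 × 0.408 × 48.70 × 4.5166) = 23.497 MJ m⁻² d⁻¹

23.5 MJ m⁻² d⁻¹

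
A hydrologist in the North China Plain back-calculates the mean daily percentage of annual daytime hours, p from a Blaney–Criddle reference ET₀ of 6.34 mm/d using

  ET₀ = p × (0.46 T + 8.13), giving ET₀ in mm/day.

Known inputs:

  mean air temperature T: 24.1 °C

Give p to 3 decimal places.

p = ET₀ / (0.46 T + 8.13) = 6.34 / (0.46 × 24.1 + 8.13) = 6.34 / 19.216 = 0.3299

0.330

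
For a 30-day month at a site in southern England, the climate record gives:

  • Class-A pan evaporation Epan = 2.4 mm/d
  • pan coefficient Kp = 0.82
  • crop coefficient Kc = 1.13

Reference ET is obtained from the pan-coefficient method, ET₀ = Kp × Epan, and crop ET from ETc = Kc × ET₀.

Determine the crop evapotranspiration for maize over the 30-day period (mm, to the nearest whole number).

ET₀ = 0.82 × 2.4 = 1.9680 mm/d
ETc = Kc × ET₀ = 1.13 × 1.9680 = 2.2238 mm/d
Over 30 days: 2.2238 × 30 = 66.714 mm

67 mm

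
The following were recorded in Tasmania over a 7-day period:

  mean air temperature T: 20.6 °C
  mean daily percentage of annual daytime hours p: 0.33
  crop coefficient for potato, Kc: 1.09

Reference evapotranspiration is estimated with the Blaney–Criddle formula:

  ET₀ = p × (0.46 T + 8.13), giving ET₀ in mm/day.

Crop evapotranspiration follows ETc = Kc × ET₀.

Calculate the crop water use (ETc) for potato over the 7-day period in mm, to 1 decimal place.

44.3 mm

ET₀ = 0.33 × (0.46 × 20.6 + 8.13) = 0.33 × 17.606 = 5.8100 mm/d
ETc = Kc × ET₀ = 1.09 × 5.8100 = 6.3329 mm/d
Over 7 days: 6.3329 × 7 = 44.330 mm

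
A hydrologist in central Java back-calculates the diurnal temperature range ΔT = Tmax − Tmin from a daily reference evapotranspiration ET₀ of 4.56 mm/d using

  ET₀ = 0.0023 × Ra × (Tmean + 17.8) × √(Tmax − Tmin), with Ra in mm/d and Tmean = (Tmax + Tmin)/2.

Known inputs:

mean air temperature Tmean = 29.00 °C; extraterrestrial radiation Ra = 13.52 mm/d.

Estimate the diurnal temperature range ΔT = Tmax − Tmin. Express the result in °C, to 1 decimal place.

√ΔT = ET₀ / [0.0023 × Ra × (Tmean+17.8)] = 4.56 / (0.0023 × 13.52 × 46.80) = 3.1334
ΔT = 3.1334² = 9.818 °C

9.8 °C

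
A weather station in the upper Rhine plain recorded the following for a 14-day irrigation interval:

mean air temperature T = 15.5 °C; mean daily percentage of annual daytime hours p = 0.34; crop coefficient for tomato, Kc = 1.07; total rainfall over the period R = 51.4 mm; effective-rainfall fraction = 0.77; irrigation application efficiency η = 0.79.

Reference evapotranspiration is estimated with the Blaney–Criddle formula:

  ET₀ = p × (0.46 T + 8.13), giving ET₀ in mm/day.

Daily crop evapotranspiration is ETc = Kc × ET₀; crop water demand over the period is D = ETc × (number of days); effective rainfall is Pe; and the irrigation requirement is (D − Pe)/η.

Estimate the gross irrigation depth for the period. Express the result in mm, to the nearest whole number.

48 mm

ET₀ = 0.34 × (0.46 × 15.5 + 8.13) = 0.34 × 15.260 = 5.1884 mm/d
ETc = Kc × ET₀ = 1.07 × 5.1884 = 5.5516 mm/d
Crop demand D = ETc × 14 d = 5.5516 × 14 = 77.722 mm
Pe = 0.77 × 51.4 = 39.578 mm
D − Pe = 77.722 − 39.578 = 38.144 mm
Gross irrigation = 38.144 / 0.79 = 48.284 mm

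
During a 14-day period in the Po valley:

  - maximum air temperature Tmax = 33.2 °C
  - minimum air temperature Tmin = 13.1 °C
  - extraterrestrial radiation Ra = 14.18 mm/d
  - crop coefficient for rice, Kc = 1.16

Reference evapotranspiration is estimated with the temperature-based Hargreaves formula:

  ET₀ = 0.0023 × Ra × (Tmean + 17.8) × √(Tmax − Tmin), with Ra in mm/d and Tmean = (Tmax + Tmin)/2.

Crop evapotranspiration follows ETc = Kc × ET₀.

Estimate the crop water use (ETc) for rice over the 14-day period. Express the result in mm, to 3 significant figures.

97.2 mm

Tmean = (33.2 + 13.1)/2 = 23.15 °C
ET₀ = 0.0023 × 14.18 × (23.15 + 17.8) × √20.1 = 0.0023 × 14.18 × 40.95 × 4.4833 = 5.9876 mm/d
ETc = Kc × ET₀ = 1.16 × 5.9876 = 6.9456 mm/d
Over 14 days: 6.9456 × 14 = 97.238 mm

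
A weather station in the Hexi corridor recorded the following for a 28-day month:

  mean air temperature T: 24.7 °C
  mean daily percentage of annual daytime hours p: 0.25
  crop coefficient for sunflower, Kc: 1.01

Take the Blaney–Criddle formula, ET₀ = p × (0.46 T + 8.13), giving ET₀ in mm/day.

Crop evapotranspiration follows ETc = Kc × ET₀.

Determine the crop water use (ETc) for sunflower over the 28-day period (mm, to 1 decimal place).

137.8 mm

ET₀ = 0.25 × (0.46 × 24.7 + 8.13) = 0.25 × 19.492 = 4.8730 mm/d
ETc = Kc × ET₀ = 1.01 × 4.8730 = 4.9217 mm/d
Over 28 days: 4.9217 × 28 = 137.808 mm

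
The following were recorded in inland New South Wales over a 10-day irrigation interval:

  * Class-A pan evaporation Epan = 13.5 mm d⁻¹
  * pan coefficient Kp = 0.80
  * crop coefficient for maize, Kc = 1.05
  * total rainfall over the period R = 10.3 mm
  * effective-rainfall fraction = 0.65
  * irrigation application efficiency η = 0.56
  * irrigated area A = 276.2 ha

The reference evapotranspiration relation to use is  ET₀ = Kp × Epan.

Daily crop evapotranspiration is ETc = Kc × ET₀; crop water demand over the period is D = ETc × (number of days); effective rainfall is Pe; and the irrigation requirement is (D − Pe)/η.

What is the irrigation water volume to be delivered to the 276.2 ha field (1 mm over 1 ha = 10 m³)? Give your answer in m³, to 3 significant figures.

526000 m³

ET₀ = 0.80 × 13.5 = 10.8000 mm/d
ETc = Kc × ET₀ = 1.05 × 10.8000 = 11.3400 mm/d
Crop demand D = ETc × 10 d = 11.3400 × 10 = 113.400 mm
Pe = 0.65 × 10.3 = 6.695 mm
D − Pe = 113.400 − 6.695 = 106.705 mm
Gross irrigation = 106.705 / 0.56 = 190.545 mm
Volume = 190.545 mm × 276.2 ha × 10 = 526285.3 m³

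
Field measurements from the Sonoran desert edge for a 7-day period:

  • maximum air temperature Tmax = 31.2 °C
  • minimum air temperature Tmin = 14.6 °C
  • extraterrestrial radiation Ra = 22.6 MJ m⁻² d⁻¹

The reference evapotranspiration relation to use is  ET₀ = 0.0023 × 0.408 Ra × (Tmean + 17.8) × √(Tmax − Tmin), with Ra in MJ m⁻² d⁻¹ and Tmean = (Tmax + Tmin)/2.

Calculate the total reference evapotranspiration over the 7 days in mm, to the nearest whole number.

25 mm

Tmean = (31.2 + 14.6)/2 = 22.90 °C
0.408 Ra = 0.408 × 22.6 = 9.2208 mm/d equivalent
ET₀ = 0.0023 × 9.2208 × (22.90 + 17.8) × √16.6 = 0.0023 × 9.2208 × 40.70 × 4.0743 = 3.5168 mm/d
Over 7 days: 3.5168 × 7 = 24.618 mm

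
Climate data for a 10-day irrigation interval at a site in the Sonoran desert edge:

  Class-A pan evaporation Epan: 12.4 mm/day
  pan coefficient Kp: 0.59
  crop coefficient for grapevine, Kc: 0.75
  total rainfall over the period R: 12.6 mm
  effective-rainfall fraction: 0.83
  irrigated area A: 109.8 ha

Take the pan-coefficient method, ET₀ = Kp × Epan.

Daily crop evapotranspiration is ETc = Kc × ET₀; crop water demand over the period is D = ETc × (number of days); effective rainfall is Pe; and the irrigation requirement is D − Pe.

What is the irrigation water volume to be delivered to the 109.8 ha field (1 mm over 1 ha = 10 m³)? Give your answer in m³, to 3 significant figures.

48800 m³

ET₀ = 0.59 × 12.4 = 7.3160 mm/d
ETc = Kc × ET₀ = 0.75 × 7.3160 = 5.4870 mm/d
Crop demand D = ETc × 10 d = 5.4870 × 10 = 54.870 mm
Pe = 0.83 × 12.6 = 10.458 mm
D − Pe = 54.870 − 10.458 = 44.412 mm
Volume = 44.412 mm × 109.8 ha × 10 = 48764.4 m³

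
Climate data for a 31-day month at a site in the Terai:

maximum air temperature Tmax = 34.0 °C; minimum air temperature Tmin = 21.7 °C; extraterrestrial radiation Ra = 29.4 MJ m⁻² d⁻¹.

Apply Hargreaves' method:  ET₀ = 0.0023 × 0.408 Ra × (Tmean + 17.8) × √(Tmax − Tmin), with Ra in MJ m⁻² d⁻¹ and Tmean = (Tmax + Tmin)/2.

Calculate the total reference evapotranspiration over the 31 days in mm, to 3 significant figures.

Tmean = (34.0 + 21.7)/2 = 27.85 °C
0.408 Ra = 0.408 × 29.4 = 11.9952 mm/d equivalent
ET₀ = 0.0023 × 11.9952 × (27.85 + 17.8) × √12.3 = 0.0023 × 11.9952 × 45.65 × 3.5071 = 4.4170 mm/d
Over 31 days: 4.4170 × 31 = 136.927 mm

137 mm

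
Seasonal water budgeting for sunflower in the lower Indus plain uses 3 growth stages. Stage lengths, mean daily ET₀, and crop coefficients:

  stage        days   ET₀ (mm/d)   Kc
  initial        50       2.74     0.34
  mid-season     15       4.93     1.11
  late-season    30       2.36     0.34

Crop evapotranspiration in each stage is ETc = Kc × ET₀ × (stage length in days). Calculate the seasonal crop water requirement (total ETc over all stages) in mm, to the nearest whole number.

153 mm

initial: 0.34 × 2.74 × 50 = 46.58 mm
mid-season: 1.11 × 4.93 × 15 = 82.08 mm
late-season: 0.34 × 2.36 × 30 = 24.07 mm
Seasonal total = 152.73 mm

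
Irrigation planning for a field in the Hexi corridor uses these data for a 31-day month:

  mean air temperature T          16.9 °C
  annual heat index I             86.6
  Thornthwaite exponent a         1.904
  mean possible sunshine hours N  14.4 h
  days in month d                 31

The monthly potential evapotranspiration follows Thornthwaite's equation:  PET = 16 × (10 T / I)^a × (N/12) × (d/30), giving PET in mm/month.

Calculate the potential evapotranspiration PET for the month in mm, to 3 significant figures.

70.9 mm

10T/I = 10 × 16.9 / 86.6 = 1.9515
(10T/I)^a = 1.9515^1.904 = 3.5716
Uncorrected PET = 16 × 3.5716 = 57.146 mm
Correction = (N/12)(d/30) = (14.4/12)(31/30) = 1.2400
PET = 57.146 × 1.2400 = 70.861 mm/month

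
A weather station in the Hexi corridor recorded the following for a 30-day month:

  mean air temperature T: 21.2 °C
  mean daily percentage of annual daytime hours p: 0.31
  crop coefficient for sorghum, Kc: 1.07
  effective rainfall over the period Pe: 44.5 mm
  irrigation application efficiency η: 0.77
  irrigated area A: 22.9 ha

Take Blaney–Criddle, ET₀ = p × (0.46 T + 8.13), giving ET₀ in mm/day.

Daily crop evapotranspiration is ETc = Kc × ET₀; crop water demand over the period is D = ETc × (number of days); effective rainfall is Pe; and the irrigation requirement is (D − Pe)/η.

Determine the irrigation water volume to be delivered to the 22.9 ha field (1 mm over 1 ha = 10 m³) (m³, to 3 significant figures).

ET₀ = 0.31 × (0.46 × 21.2 + 8.13) = 0.31 × 17.882 = 5.5434 mm/d
ETc = Kc × ET₀ = 1.07 × 5.5434 = 5.9314 mm/d
Crop demand D = ETc × 30 d = 5.9314 × 30 = 177.942 mm
D − Pe = 177.942 − 44.5 = 133.442 mm
Gross irrigation = 133.442 / 0.77 = 173.301 mm
Volume = 173.301 mm × 22.9 ha × 10 = 39685.9 m³

39700 m³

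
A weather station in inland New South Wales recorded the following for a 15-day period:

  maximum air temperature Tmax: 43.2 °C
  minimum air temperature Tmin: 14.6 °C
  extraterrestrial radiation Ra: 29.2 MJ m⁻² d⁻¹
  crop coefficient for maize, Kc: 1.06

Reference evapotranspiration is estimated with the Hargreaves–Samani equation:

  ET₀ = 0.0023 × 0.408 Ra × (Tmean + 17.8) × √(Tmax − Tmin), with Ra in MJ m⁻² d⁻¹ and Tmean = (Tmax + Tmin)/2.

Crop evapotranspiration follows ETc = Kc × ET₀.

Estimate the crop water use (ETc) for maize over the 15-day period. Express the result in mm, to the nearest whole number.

Tmean = (43.2 + 14.6)/2 = 28.90 °C
0.408 Ra = 0.408 × 29.2 = 11.9136 mm/d equivalent
ET₀ = 0.0023 × 11.9136 × (28.90 + 17.8) × √28.6 = 0.0023 × 11.9136 × 46.70 × 5.3479 = 6.8434 mm/d
ETc = Kc × ET₀ = 1.06 × 6.8434 = 7.2540 mm/d
Over 15 days: 7.2540 × 15 = 108.810 mm

109 mm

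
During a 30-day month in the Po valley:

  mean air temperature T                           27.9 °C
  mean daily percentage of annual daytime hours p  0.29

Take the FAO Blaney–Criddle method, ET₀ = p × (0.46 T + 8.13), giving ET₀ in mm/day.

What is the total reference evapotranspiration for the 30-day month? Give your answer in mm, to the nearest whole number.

ET₀ = 0.29 × (0.46 × 27.9 + 8.13) = 0.29 × 20.964 = 6.0796 mm/d
Monthly total = 6.0796 × 30 = 182.388 mm

182 mm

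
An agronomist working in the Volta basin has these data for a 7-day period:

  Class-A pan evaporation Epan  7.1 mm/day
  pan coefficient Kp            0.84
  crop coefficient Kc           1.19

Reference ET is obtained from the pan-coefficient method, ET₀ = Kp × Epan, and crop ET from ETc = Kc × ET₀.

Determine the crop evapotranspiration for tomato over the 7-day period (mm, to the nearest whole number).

50 mm

ET₀ = 0.84 × 7.1 = 5.9640 mm/d
ETc = Kc × ET₀ = 1.19 × 5.9640 = 7.0972 mm/d
Over 7 days: 7.0972 × 7 = 49.680 mm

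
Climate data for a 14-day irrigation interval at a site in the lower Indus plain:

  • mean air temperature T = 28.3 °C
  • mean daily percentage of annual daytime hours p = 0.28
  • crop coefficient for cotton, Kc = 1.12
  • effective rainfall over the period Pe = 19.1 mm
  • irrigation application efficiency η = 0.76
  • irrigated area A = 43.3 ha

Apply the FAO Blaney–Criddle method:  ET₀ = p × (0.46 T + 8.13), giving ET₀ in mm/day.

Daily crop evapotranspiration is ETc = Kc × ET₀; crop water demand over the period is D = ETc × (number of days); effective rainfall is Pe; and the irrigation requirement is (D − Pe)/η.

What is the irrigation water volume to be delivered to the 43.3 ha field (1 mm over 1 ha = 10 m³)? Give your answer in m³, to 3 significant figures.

ET₀ = 0.28 × (0.46 × 28.3 + 8.13) = 0.28 × 21.148 = 5.9214 mm/d
ETc = Kc × ET₀ = 1.12 × 5.9214 = 6.6320 mm/d
Crop demand D = ETc × 14 d = 6.6320 × 14 = 92.848 mm
D − Pe = 92.848 − 19.1 = 73.748 mm
Gross irrigation = 73.748 / 0.76 = 97.037 mm
Volume = 97.037 mm × 43.3 ha × 10 = 42017.0 m³

42000 m³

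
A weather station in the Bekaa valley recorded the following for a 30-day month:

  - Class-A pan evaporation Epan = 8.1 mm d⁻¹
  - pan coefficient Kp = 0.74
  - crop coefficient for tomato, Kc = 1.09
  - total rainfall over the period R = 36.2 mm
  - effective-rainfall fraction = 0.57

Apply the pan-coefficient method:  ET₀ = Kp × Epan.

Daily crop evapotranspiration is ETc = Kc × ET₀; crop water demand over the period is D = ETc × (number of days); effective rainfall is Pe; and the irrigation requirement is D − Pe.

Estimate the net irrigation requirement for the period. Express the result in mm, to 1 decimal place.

ET₀ = 0.74 × 8.1 = 5.9940 mm/d
ETc = Kc × ET₀ = 1.09 × 5.9940 = 6.5335 mm/d
Crop demand D = ETc × 30 d = 6.5335 × 30 = 196.005 mm
Pe = 0.57 × 36.2 = 20.634 mm
D − Pe = 196.005 − 20.634 = 175.371 mm

175.4 mm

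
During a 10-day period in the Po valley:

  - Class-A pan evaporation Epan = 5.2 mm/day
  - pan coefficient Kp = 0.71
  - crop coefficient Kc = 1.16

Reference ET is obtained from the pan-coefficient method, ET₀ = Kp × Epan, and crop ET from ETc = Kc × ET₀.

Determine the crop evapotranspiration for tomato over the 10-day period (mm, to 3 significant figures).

42.8 mm

ET₀ = 0.71 × 5.2 = 3.6920 mm/d
ETc = Kc × ET₀ = 1.16 × 3.6920 = 4.2827 mm/d
Over 10 days: 4.2827 × 10 = 42.827 mm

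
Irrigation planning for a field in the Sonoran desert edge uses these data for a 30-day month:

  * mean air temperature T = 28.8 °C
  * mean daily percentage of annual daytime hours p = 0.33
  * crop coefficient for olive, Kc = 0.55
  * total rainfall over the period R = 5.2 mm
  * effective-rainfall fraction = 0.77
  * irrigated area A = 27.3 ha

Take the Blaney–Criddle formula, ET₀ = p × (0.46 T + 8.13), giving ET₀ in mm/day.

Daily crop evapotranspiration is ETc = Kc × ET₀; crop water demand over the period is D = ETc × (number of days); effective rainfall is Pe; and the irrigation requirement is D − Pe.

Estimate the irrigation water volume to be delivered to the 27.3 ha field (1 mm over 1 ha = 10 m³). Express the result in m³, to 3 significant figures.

ET₀ = 0.33 × (0.46 × 28.8 + 8.13) = 0.33 × 21.378 = 7.0547 mm/d
ETc = Kc × ET₀ = 0.55 × 7.0547 = 3.8801 mm/d
Crop demand D = ETc × 30 d = 3.8801 × 30 = 116.403 mm
Pe = 0.77 × 5.2 = 4.004 mm
D − Pe = 116.403 − 4.004 = 112.399 mm
Volume = 112.399 mm × 27.3 ha × 10 = 30684.9 m³

30700 m³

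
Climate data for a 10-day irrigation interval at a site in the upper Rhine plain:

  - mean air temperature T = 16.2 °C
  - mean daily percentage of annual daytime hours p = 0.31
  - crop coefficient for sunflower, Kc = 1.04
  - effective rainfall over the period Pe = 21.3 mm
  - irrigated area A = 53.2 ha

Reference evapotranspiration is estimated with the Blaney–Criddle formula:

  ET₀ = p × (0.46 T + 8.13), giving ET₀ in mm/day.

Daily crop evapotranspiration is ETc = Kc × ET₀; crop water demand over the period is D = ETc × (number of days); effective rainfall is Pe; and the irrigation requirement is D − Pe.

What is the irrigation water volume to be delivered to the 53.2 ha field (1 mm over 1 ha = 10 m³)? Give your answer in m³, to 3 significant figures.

15400 m³

ET₀ = 0.31 × (0.46 × 16.2 + 8.13) = 0.31 × 15.582 = 4.8304 mm/d
ETc = Kc × ET₀ = 1.04 × 4.8304 = 5.0236 mm/d
Crop demand D = ETc × 10 d = 5.0236 × 10 = 50.236 mm
D − Pe = 50.236 − 21.3 = 28.936 mm
Volume = 28.936 mm × 53.2 ha × 10 = 15394.0 m³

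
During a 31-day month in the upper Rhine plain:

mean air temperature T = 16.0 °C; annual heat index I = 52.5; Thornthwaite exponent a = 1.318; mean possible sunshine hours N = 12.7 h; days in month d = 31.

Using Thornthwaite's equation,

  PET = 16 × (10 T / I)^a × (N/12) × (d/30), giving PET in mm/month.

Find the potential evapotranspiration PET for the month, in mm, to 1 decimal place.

10T/I = 10 × 16.0 / 52.5 = 3.0476
(10T/I)^a = 3.0476^1.318 = 4.3437
Uncorrected PET = 16 × 4.3437 = 69.499 mm
Correction = (N/12)(d/30) = (12.7/12)(31/30) = 1.0936
PET = 69.499 × 1.0936 = 76.004 mm/month

76.0 mm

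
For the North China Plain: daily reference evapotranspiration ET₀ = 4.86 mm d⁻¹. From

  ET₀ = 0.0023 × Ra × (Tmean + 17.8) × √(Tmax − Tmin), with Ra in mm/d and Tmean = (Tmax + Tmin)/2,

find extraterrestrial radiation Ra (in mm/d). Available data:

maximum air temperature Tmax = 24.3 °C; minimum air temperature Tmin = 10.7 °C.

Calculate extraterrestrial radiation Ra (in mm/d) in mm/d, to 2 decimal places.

16.23 mm/d

Tmean = 17.50 °C; √ΔT = 3.6878
Ra = ET₀ / [0.0023 × (Tmean+17.8) × √ΔT] = 4.86 / (0.0023 × 35.30 × 3.6878) = 16.232 mm/d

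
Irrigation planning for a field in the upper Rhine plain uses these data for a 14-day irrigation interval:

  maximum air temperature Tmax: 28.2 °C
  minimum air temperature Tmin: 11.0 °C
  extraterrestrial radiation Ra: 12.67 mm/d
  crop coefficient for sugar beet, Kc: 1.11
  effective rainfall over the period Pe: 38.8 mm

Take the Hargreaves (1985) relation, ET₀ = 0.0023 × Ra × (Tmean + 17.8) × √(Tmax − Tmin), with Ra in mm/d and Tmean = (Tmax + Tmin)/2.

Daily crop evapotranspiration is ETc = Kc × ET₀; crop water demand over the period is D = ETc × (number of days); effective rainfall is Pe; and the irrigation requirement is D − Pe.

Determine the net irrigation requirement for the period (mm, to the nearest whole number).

31 mm

Tmean = (28.2 + 11.0)/2 = 19.60 °C
ET₀ = 0.0023 × 12.67 × (19.60 + 17.8) × √17.2 = 0.0023 × 12.67 × 37.40 × 4.1473 = 4.5200 mm/d
ETc = Kc × ET₀ = 1.11 × 4.5200 = 5.0172 mm/d
Crop demand D = ETc × 14 d = 5.0172 × 14 = 70.241 mm
D − Pe = 70.241 − 38.8 = 31.441 mm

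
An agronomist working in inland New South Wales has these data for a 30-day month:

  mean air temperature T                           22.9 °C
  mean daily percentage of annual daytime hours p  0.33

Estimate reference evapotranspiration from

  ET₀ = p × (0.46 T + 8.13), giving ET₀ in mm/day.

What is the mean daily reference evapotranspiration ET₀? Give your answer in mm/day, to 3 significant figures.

6.16 mm/day

ET₀ = 0.33 × (0.46 × 22.9 + 8.13) = 0.33 × 18.664 = 6.1591 mm/d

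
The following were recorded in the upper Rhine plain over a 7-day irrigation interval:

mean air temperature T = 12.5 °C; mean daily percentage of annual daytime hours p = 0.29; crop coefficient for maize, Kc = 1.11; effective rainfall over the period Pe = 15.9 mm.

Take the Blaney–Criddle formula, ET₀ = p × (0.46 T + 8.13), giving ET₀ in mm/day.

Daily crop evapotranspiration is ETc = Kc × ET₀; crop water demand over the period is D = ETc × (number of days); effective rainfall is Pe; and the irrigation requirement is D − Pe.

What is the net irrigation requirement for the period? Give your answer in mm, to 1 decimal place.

15.4 mm

ET₀ = 0.29 × (0.46 × 12.5 + 8.13) = 0.29 × 13.880 = 4.0252 mm/d
ETc = Kc × ET₀ = 1.11 × 4.0252 = 4.4680 mm/d
Crop demand D = ETc × 7 d = 4.4680 × 7 = 31.276 mm
D − Pe = 31.276 − 15.9 = 15.376 mm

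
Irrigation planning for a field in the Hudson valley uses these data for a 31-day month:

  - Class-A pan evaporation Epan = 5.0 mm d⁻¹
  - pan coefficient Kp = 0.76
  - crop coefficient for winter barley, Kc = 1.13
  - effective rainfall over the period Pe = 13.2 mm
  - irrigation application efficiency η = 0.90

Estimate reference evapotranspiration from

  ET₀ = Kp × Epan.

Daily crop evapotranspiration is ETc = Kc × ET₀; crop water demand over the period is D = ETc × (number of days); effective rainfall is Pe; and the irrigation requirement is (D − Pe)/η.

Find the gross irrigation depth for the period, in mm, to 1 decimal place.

ET₀ = 0.76 × 5.0 = 3.8000 mm/d
ETc = Kc × ET₀ = 1.13 × 3.8000 = 4.2940 mm/d
Crop demand D = ETc × 31 d = 4.2940 × 31 = 133.114 mm
D − Pe = 133.114 − 13.2 = 119.914 mm
Gross irrigation = 119.914 / 0.90 = 133.238 mm

133.2 mm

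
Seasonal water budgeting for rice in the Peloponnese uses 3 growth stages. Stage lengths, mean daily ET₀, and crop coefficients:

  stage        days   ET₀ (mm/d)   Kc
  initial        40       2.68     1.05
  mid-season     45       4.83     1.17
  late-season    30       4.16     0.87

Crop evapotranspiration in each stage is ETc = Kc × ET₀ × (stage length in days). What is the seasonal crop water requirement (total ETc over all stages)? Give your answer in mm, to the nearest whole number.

475 mm

initial: 1.05 × 2.68 × 40 = 112.56 mm
mid-season: 1.17 × 4.83 × 45 = 254.30 mm
late-season: 0.87 × 4.16 × 30 = 108.58 mm
Seasonal total = 475.44 mm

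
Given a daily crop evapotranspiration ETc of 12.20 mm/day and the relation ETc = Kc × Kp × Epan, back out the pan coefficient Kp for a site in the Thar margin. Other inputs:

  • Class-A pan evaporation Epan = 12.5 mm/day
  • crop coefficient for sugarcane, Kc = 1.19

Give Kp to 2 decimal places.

0.82

ETc = Kc × Kp × Epan  ⇒  Kp = ETc / (Kc × Epan)
Kp = 12.20 / (1.19 × 12.5) = 12.20 / 14.875 = 0.8202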